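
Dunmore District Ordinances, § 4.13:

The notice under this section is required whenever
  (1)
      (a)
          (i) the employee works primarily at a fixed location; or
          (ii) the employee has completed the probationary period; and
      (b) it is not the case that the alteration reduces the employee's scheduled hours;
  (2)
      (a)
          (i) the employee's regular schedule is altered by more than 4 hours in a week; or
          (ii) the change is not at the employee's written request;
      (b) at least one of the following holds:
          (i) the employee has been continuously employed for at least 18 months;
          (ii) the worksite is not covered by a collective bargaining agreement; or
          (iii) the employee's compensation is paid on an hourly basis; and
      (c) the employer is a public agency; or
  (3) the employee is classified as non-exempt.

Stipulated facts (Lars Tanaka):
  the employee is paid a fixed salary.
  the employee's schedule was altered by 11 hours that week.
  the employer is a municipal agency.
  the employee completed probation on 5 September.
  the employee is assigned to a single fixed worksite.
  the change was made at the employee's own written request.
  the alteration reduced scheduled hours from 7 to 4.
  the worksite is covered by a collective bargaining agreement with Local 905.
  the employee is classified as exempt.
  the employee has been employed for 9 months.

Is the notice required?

No — not required.

(i) fixed location — satisfied.
(ii) past probation — met.
(a) = T OR T = true.
(b) not (hours reduced) — not satisfied.
So (1) is not satisfied (T AND F).
(i) schedule shift > 4h — met.
(ii) not employee-requested — fails.
(a) = T OR F = true.
(i) tenure ≥ 18 mo. — fails.
(ii) no CBA — fails.
(iii) hourly-paid — not satisfied.
(b): F OR F OR F → false.
(c) public agency — holds.
So (2) is not satisfied (T AND F AND T).
(3) non-exempt — not met.
Overall = F OR F OR F = false.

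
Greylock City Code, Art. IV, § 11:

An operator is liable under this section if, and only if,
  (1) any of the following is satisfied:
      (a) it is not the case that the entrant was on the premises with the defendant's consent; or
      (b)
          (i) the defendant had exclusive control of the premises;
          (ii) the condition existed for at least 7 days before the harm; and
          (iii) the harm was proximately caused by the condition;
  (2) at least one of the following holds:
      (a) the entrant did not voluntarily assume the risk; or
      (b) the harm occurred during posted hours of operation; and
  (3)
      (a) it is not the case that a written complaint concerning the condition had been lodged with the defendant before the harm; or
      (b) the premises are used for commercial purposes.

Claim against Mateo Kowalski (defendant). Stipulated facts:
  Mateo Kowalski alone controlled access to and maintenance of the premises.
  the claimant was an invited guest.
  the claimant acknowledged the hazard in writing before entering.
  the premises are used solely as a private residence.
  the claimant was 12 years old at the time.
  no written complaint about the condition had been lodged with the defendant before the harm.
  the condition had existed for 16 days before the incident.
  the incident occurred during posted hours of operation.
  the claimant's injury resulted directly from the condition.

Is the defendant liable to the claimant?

(a) not (consent to enter) — fails.
(i) exclusive control — holds.
(ii) condition ≥7 days old — holds.
(iii) proximate cause — satisfied.
So (b) is satisfied (T AND T AND T).
(1) = F OR T = true.
(a) no assumed risk — not met.
(b) during posted hours — satisfied.
(2) = F OR T = true.
(a) not (complaint lodged) — satisfied.
(b) commercial use — not satisfied.
(3) = T OR F = true.
Overall: T AND T AND T → true.

Yes — liable.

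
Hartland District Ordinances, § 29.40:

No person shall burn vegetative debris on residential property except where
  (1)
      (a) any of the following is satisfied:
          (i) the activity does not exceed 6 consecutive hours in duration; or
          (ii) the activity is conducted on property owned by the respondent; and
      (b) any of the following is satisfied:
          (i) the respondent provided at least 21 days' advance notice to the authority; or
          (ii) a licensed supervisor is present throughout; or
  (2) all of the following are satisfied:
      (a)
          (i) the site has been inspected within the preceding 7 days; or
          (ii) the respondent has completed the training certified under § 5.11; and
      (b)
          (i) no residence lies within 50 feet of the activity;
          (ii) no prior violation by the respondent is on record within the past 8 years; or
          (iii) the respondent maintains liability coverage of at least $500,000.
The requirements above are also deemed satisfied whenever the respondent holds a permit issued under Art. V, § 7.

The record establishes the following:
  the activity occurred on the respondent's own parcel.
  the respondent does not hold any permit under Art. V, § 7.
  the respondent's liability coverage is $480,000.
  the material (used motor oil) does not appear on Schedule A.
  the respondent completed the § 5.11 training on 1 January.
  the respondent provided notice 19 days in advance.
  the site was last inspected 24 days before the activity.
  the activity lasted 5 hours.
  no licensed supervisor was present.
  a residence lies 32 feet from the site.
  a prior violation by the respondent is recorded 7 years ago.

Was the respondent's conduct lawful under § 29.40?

(i) ≤ 6 hrs duration — satisfied.
(ii) own property — met.
So (a) is satisfied (T OR T).
(i) ≥21 days' notice — fails.
(ii) supervisor present — not satisfied.
So (b) is not satisfied (F OR F).
So (1) is not satisfied (T AND F).
(i) site inspected — not met.
(ii) training certified — satisfied.
(a): F OR T → true.
(i) no residence in 50 ft — not satisfied.
(ii) no prior violation — fails.
(iii) coverage ≥ $500,000 — not met.
So (b) is not satisfied (F OR F OR F).
So (2) is not satisfied (T AND F).
Overall = F OR F = false.
Exception (holds permit) — not satisfied.
Result: main false OR exception false → false.

No — unlawful.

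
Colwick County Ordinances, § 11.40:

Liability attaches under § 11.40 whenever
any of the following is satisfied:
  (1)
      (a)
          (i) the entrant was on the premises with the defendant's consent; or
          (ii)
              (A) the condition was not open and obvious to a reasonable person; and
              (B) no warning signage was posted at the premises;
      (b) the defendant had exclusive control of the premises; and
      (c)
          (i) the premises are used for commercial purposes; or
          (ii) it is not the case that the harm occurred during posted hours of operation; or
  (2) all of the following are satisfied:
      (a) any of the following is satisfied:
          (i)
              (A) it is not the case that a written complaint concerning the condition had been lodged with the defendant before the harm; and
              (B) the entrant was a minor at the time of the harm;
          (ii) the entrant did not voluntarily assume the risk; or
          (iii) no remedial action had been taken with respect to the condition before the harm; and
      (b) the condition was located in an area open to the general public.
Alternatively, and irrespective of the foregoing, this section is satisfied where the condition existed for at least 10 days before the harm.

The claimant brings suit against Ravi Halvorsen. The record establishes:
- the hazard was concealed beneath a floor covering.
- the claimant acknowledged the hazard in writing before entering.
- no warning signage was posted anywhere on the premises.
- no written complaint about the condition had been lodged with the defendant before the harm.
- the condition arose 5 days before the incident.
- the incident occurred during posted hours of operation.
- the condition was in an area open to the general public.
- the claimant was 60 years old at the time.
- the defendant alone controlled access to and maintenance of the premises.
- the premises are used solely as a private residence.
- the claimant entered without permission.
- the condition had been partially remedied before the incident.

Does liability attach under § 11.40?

No — not liable.

(i) consent to enter — fails.
(A) not open/obvious — satisfied.
(B) no signage posted — holds.
So (ii) is satisfied (T AND T).
(a) = F OR T = true.
(b) exclusive control — satisfied.
(i) commercial use — not satisfied.
(ii) not (during posted hours) — fails.
(c) = F OR F = false.
So (1) is not satisfied (T AND T AND F).
(A) not (complaint lodged) — met.
(B) entrant a minor — not met.
So (i) is not satisfied (T AND F).
(ii) no assumed risk — not met.
(iii) no remedial action — fails.
(a): F OR F OR F → false.
(b) public area — satisfied.
(2) = F AND T = false.
Overall: F OR F → false.
Exception (condition ≥10 days old) — not satisfied.
Result: main false OR exception false → false.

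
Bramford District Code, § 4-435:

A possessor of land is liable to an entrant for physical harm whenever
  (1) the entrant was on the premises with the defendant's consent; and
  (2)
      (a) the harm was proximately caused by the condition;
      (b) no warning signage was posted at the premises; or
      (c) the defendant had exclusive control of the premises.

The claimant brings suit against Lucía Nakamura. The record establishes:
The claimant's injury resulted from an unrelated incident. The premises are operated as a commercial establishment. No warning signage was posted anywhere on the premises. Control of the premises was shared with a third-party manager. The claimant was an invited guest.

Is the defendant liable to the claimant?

(1) consent to enter — met.
(a) proximate cause — fails.
(b) no signage posted — satisfied.
(c) exclusive control — fails.
(2): F OR T OR F → true.
Overall = T AND T = true.

Yes — liable.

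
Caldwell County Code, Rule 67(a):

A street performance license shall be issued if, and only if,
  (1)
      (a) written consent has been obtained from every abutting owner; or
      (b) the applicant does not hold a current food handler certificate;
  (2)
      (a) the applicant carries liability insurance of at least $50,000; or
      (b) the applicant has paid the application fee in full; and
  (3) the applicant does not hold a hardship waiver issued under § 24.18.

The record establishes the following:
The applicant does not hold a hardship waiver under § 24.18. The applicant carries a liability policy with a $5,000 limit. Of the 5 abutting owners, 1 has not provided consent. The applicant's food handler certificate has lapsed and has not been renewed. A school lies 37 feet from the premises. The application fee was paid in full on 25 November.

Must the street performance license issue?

(a) all abutters consent — not met.
(b) not (food handler cert.) — met.
(1) = F OR T = true.
(a) insurance ≥ $50,000 — not met.
(b) fee paid — met.
So (2) is satisfied (F OR T).
(3) not (hardship waiver) — holds.
Overall: T AND T AND T → true.

Yes — granted.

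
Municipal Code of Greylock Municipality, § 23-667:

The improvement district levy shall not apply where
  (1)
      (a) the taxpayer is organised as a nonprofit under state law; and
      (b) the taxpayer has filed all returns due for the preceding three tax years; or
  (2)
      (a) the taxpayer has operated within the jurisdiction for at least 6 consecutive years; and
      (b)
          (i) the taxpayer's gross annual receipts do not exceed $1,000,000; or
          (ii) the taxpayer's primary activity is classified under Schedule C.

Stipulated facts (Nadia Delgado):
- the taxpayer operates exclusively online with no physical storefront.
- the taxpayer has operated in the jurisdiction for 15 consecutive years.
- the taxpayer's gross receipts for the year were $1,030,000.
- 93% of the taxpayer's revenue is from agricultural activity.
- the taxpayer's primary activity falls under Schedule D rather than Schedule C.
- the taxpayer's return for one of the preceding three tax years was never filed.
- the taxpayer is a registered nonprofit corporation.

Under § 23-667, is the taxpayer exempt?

No — not exempt.

(a) nonprofit — satisfied.
(b) returns current — fails.
(1): T AND F → false.
(a) ≥ 6 yrs in jurisdiction — holds.
(i) receipts ≤ $1,000,000 — fails.
(ii) Schedule C activity — fails.
So (b) is not satisfied (F OR F).
(2) = T AND F = false.
So Overall is not satisfied (F OR F).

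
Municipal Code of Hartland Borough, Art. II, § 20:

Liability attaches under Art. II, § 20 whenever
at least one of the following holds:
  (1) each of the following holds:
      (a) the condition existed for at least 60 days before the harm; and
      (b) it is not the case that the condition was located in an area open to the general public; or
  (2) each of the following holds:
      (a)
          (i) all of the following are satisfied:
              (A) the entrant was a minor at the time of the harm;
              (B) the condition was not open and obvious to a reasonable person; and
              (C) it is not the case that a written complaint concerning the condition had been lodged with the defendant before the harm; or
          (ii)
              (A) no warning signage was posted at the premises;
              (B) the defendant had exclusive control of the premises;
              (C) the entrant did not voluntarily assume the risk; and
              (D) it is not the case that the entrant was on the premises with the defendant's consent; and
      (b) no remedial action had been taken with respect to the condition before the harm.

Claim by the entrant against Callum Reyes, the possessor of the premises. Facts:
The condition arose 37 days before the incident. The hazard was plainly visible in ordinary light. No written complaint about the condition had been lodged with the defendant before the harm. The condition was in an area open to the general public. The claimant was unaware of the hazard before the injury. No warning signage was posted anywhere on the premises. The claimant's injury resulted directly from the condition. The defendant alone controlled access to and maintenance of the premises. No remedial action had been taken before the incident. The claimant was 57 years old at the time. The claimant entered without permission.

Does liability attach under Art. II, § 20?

(a) condition ≥60 days old — not satisfied.
(b) not (public area) — not met.
(1): F AND F → false.
(A) entrant a minor — fails.
(B) not open/obvious — not satisfied.
(C) not (complaint lodged) — satisfied.
So (i) is not satisfied (F AND F AND T).
(A) no signage posted — holds.
(B) exclusive control — holds.
(C) no assumed risk — satisfied.
(D) not (consent to enter) — satisfied.
So (ii) is satisfied (T AND T AND T AND T).
(a): F OR T → true.
(b) no remedial action — met.
(2) = T AND T = true.
Overall: F OR T → true.

Yes — liable.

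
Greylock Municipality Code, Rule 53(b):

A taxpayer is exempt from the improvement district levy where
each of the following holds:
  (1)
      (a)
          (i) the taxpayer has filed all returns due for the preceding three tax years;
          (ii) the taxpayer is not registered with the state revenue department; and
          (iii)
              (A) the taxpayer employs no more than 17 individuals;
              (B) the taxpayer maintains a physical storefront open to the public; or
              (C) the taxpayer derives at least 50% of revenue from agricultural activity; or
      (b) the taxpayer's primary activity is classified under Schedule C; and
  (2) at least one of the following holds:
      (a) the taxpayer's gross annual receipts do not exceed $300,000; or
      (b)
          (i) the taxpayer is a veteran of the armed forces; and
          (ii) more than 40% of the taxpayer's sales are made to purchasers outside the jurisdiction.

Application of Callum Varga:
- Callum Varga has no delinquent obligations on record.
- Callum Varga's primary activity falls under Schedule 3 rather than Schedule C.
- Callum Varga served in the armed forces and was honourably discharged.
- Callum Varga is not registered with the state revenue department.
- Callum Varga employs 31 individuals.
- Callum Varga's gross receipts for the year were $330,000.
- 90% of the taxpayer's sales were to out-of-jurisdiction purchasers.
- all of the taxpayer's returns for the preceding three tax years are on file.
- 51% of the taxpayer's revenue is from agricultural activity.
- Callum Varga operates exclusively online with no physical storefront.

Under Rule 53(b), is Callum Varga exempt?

Yes — exempt.

(i) returns current — holds.
(ii) not (state-registered) — met.
(A) ≤ 17 employees — not met.
(B) has storefront — fails.
(C) ≥50% agricultural — holds.
So (iii) is satisfied (F OR F OR T).
(a) = T AND T AND T = true.
(b) Schedule C activity — not satisfied.
(1) = T OR F = true.
(a) receipts ≤ $300,000 — not met.
(i) veteran — met.
(ii) >40% out-of-jur. sales — satisfied.
(b) = T AND T = true.
(2) = F OR T = true.
Overall = T AND T = true.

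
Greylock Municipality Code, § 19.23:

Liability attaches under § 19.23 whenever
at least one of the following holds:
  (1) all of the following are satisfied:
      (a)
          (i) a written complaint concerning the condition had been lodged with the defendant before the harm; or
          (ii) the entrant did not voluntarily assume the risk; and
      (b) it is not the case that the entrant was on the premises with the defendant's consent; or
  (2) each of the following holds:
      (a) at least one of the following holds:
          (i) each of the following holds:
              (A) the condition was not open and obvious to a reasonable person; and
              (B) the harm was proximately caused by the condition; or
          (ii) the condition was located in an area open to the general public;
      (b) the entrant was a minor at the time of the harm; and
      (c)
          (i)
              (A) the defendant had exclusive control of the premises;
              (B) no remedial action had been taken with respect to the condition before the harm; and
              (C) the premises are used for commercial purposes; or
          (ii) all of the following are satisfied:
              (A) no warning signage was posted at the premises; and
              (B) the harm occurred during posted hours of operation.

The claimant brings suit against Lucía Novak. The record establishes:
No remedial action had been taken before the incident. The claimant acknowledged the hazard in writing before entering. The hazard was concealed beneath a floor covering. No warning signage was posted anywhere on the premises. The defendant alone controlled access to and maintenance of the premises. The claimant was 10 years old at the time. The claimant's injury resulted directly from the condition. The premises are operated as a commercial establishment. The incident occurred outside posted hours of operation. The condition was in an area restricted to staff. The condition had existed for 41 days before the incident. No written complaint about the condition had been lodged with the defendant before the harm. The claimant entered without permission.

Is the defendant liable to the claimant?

Yes — liable.

(i) complaint lodged — not satisfied.
(ii) no assumed risk — not met.
So (a) is not satisfied (F OR F).
(b) not (consent to enter) — holds.
(1): F AND T → false.
(A) not open/obvious — satisfied.
(B) proximate cause — holds.
(i) = T AND T = true.
(ii) public area — fails.
So (a) is satisfied (T OR F).
(b) entrant a minor — satisfied.
(A) exclusive control — met.
(B) no remedial action — satisfied.
(C) commercial use — holds.
(i): T AND T AND T → true.
(A) no signage posted — met.
(B) during posted hours — not satisfied.
So (ii) is not satisfied (T AND F).
(c) = T OR F = true.
(2): T AND T AND T → true.
Overall: F OR T → true.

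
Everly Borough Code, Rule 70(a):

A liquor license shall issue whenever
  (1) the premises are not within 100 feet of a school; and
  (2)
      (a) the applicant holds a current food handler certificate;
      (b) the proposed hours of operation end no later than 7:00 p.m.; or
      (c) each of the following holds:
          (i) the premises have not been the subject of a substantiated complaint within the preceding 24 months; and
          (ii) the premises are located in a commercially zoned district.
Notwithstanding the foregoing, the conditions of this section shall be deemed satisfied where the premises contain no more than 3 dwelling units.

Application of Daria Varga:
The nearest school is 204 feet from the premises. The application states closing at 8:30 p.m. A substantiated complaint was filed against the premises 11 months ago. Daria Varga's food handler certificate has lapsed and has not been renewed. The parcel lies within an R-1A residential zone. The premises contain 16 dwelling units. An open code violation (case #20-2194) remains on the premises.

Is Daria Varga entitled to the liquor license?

(1) ≥100 ft from school — met.
(a) food handler cert. — not met.
(b) closes by 7 p.m. — not met.
(i) no complaint in 24 mo. — not met.
(ii) commercially zoned — not met.
(c): F AND F → false.
(2) = F OR F OR F = false.
Overall = T AND F = false.
Exception (≤ 3 units) — not satisfied.
Result: main false OR exception false → false.

No — denied.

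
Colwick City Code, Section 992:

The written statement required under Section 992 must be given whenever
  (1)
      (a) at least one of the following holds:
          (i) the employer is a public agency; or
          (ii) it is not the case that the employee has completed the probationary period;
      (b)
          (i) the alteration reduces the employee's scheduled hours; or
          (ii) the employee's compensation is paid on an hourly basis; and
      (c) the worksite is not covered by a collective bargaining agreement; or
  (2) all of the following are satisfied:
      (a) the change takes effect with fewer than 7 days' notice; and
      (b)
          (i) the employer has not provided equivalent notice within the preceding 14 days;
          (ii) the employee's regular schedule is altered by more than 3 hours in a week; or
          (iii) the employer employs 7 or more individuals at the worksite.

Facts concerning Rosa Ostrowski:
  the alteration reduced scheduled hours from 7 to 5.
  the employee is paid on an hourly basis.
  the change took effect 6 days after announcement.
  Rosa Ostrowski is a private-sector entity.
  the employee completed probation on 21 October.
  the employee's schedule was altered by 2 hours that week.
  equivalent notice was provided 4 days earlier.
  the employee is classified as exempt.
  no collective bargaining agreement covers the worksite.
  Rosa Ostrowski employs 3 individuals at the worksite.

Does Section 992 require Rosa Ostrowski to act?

(i) public agency — not met.
(ii) not (past probation) — not satisfied.
(a): F OR F → false.
(i) hours reduced — satisfied.
(ii) hourly-paid — met.
(b) = T OR T = true.
(c) no CBA — holds.
(1) = F AND T AND T = false.
(a) < 7 days' notice — holds.
(i) no recent notice — fails.
(ii) schedule shift > 3h — not satisfied.
(iii) ≥ 7 at site — not met.
So (b) is not satisfied (F OR F OR F).
So (2) is not satisfied (T AND F).
So Overall is not satisfied (F OR F).

No — not required.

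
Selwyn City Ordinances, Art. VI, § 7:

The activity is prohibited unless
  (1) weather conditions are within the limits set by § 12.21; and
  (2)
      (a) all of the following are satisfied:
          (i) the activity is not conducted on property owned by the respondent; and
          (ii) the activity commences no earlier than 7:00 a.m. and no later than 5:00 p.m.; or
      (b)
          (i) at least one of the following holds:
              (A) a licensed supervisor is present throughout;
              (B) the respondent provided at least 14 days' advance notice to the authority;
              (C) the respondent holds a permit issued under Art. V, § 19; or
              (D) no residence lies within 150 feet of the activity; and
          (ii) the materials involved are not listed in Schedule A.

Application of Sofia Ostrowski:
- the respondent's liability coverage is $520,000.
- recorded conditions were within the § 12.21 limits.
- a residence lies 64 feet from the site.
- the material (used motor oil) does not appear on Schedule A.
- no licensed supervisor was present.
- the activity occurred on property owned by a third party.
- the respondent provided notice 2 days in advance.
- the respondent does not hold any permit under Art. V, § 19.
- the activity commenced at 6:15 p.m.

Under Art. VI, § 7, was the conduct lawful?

No — unlawful.

(1) weather ok — met.
(i) not (own property) — satisfied.
(ii) start within hours — not met.
So (a) is not satisfied (T AND F).
(A) supervisor present — fails.
(B) ≥14 days' notice — fails.
(C) holds permit — not met.
(D) no residence in 150 ft — not met.
(i): F OR F OR F OR F → false.
(ii) not (Schedule A material) — met.
(b) = F AND T = false.
(2) = F OR F = false.
Overall: T AND F → false.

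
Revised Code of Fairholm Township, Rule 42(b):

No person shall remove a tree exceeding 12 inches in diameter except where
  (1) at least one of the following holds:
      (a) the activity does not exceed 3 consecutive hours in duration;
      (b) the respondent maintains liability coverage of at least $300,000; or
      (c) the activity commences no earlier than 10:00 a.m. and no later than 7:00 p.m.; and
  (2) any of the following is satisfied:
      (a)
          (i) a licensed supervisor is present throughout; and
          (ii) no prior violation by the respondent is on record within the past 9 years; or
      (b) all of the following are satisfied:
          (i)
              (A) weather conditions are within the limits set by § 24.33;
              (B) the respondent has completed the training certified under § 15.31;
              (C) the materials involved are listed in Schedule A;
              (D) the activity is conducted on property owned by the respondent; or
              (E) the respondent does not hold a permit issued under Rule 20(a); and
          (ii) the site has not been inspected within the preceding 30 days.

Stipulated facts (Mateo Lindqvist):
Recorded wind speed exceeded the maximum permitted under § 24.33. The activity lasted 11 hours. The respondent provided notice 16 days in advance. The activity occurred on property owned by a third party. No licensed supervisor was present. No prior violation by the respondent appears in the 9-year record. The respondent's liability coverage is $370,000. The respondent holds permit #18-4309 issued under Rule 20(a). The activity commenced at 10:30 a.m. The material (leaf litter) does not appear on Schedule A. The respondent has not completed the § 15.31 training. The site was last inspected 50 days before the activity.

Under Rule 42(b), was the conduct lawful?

No — unlawful.

(a) ≤ 3 hrs duration — not met.
(b) coverage ≥ $300,000 — holds.
(c) start within hours — holds.
(1) = F OR T OR T = true.
(i) supervisor present — not met.
(ii) no prior violation — met.
(a) = F AND T = false.
(A) weather ok — not satisfied.
(B) training certified — fails.
(C) Schedule A material — not satisfied.
(D) own property — fails.
(E) not (holds permit) — fails.
(i): F OR F OR F OR F OR F → false.
(ii) not (site inspected) — satisfied.
(b): F AND T → false.
So (2) is not satisfied (F OR F).
So Overall is not satisfied (T AND F).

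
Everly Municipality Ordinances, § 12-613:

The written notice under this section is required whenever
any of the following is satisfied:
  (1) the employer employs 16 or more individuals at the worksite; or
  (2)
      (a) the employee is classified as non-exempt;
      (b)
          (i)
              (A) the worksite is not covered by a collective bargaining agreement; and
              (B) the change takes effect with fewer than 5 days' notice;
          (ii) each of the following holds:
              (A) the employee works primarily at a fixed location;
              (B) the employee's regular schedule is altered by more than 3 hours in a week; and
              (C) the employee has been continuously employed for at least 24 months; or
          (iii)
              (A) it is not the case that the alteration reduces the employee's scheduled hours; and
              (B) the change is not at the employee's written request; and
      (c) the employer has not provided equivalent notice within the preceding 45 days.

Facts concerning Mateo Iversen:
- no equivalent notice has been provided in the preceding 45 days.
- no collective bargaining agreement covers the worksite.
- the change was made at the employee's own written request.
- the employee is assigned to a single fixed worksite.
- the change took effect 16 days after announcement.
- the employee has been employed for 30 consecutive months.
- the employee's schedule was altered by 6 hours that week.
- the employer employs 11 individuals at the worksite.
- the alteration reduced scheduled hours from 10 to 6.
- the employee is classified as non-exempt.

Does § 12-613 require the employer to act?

Yes — required.

(1) ≥ 16 at site — not met.
(a) non-exempt — holds.
(A) no CBA — satisfied.
(B) < 5 days' notice — not met.
(i): T AND F → false.
(A) fixed location — satisfied.
(B) schedule shift > 3h — met.
(C) tenure ≥ 24 mo. — satisfied.
(ii) = T AND T AND T = true.
(A) not (hours reduced) — fails.
(B) not employee-requested — not met.
(iii) = F AND F = false.
(b): F OR T OR F → true.
(c) no recent notice — holds.
(2) = T AND T AND T = true.
So Overall is satisfied (F OR T).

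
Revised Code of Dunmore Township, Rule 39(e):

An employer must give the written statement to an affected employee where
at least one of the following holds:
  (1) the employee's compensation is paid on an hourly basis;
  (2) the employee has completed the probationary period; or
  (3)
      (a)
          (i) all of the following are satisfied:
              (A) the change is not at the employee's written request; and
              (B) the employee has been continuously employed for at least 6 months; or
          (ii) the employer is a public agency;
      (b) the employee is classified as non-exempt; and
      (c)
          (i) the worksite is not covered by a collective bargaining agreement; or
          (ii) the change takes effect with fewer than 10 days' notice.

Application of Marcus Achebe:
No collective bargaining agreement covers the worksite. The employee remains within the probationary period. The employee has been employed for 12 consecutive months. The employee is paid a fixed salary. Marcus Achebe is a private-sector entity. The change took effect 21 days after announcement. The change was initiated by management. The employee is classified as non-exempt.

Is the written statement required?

(1) hourly-paid — fails.
(2) past probation — not satisfied.
(A) not employee-requested — satisfied.
(B) tenure ≥ 6 mo. — holds.
(i) = T AND T = true.
(ii) public agency — not met.
(a): T OR F → true.
(b) non-exempt — holds.
(i) no CBA — holds.
(ii) < 10 days' notice — not met.
(c) = T OR F = true.
(3): T AND T AND T → true.
So Overall is satisfied (F OR F OR T).

Yes — required.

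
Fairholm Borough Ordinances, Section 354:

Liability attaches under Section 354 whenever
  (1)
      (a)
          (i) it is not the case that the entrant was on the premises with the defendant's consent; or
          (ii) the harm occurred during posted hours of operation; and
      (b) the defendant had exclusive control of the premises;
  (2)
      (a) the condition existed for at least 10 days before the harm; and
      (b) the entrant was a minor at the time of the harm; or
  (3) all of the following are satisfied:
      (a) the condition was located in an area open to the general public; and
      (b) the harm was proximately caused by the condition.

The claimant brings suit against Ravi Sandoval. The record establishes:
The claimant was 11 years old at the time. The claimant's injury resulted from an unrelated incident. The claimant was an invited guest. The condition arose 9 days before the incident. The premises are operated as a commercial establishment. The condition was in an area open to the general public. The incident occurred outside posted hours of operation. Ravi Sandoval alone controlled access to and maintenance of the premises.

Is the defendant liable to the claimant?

No — not liable.

(i) not (consent to enter) — fails.
(ii) during posted hours — fails.
(a) = F OR F = false.
(b) exclusive control — satisfied.
(1) = F AND T = false.
(a) condition ≥10 days old — not satisfied.
(b) entrant a minor — satisfied.
So (2) is not satisfied (F AND T).
(a) public area — holds.
(b) proximate cause — not met.
So (3) is not satisfied (T AND F).
So Overall is not satisfied (F OR F OR F).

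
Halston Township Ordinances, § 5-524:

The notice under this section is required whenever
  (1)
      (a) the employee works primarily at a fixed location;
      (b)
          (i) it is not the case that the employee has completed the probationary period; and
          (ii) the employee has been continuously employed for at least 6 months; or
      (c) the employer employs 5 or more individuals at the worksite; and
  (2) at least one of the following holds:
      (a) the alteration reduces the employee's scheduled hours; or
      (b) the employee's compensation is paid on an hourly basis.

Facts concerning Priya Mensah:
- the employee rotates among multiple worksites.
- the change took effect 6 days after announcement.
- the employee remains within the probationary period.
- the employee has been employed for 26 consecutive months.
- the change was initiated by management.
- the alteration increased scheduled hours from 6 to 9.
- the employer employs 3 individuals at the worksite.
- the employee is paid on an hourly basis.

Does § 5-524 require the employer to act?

(a) fixed location — not satisfied.
(i) not (past probation) — satisfied.
(ii) tenure ≥ 6 mo. — satisfied.
(b): T AND T → true.
(c) ≥ 5 at site — not satisfied.
(1) = F OR T OR F = true.
(a) hours reduced — not satisfied.
(b) hourly-paid — satisfied.
(2) = F OR T = true.
So Overall is satisfied (T AND T).

Yes — required.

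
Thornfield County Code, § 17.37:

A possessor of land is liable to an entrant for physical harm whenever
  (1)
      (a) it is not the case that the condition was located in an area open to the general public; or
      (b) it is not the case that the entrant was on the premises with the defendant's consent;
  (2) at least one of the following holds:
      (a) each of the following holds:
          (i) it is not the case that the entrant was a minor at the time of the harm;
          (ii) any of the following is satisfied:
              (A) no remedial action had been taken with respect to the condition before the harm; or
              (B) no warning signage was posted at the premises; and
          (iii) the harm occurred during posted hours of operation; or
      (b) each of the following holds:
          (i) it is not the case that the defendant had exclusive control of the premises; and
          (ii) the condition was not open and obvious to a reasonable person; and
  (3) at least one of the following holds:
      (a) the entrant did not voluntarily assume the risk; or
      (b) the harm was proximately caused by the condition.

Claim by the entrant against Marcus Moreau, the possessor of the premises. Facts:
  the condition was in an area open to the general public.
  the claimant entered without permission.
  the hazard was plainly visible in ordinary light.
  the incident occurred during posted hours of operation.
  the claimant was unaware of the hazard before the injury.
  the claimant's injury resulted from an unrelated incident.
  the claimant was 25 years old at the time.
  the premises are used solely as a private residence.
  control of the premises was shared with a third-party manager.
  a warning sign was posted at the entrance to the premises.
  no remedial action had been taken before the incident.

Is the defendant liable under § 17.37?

Yes — liable.

(a) not (public area) — not satisfied.
(b) not (consent to enter) — satisfied.
(1) = F OR T = true.
(i) not (entrant a minor) — satisfied.
(A) no remedial action — met.
(B) no signage posted — fails.
(ii): T OR F → true.
(iii) during posted hours — met.
(a) = T AND T AND T = true.
(i) not (exclusive control) — holds.
(ii) not open/obvious — fails.
So (b) is not satisfied (T AND F).
(2): T OR F → true.
(a) no assumed risk — satisfied.
(b) proximate cause — not satisfied.
(3) = T OR F = true.
Overall = T AND T AND T = true.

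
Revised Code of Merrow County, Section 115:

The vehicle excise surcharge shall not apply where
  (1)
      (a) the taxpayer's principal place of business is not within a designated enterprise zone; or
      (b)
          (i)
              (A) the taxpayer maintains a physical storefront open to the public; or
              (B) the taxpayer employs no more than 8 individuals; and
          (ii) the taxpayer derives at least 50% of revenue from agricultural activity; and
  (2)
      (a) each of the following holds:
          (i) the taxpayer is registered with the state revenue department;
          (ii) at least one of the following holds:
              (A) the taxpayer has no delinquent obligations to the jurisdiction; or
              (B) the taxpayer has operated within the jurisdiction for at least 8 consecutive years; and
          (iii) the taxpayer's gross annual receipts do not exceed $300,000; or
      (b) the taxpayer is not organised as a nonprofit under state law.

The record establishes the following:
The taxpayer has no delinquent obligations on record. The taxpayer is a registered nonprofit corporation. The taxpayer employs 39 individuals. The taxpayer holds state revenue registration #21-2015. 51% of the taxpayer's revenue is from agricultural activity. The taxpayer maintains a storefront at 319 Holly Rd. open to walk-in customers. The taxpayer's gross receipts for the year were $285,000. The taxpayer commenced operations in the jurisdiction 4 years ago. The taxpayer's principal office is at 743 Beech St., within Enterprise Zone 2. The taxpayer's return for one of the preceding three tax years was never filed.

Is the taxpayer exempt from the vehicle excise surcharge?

Yes — exempt.

(a) not (in enterprise zone) — not satisfied.
(A) has storefront — holds.
(B) ≤ 8 employees — fails.
(i): T OR F → true.
(ii) ≥50% agricultural — satisfied.
(b) = T AND T = true.
So (1) is satisfied (F OR T).
(i) state-registered — holds.
(A) no delinquency — holds.
(B) ≥ 8 yrs in jurisdiction — fails.
(ii): T OR F → true.
(iii) receipts ≤ $300,000 — holds.
(a): T AND T AND T → true.
(b) not (nonprofit) — not met.
So (2) is satisfied (T OR F).
Overall = T AND T = true.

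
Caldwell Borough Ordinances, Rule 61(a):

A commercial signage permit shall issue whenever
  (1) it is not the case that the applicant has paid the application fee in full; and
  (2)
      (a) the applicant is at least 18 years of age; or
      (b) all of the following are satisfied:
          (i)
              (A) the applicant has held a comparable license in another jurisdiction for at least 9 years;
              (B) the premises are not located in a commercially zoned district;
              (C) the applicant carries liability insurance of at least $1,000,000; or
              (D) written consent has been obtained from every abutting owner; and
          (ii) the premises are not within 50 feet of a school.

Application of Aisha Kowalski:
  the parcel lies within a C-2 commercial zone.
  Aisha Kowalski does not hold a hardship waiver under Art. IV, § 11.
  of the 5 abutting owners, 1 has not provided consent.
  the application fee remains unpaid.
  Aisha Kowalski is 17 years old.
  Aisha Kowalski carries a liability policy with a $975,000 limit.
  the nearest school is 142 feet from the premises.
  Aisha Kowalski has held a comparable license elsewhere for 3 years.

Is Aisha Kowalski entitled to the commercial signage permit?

(1) not (fee paid) — met.
(a) age ≥ 18 — fails.
(A) prior license ≥ 9 yr — not met.
(B) not (commercially zoned) — fails.
(C) insurance ≥ $1,000,000 — not satisfied.
(D) all abutters consent — not met.
So (i) is not satisfied (F OR F OR F OR F).
(ii) ≥50 ft from school — satisfied.
(b) = F AND T = false.
So (2) is not satisfied (F OR F).
Overall: T AND F → false.

No — denied.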